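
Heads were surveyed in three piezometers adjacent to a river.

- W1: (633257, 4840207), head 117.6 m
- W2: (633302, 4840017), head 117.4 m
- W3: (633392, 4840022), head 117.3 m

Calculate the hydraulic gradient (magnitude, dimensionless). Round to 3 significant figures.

0.00139

Three-point gradient (reference W1): Δ to W2 = (45, -190, -0.2), Δ to W3 = (135, -185, -0.3).
∂h/∂x = -0.001154, ∂h/∂y = +0.0007792 (det = 17325).
|∇h| = √(-0.001154² + 0.0007792²) = 0.001392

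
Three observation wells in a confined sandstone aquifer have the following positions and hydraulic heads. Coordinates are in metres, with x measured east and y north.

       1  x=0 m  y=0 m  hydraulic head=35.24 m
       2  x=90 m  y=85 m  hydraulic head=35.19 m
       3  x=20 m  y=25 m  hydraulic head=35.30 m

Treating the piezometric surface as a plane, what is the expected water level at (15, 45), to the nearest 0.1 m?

Three-point gradient (reference 1): Δ to 2 = (90, 85, -0.05), Δ to 3 = (20, 25, +0.06).
∂h/∂x = -0.01155, ∂h/∂y = +0.01164 (det = 550).
h(15, 45) = 35.24 + (-0.01155)·(15) + (+0.01164)·(45) = 35.24 -0.173 +0.524 = 35.590 m.

35.6 m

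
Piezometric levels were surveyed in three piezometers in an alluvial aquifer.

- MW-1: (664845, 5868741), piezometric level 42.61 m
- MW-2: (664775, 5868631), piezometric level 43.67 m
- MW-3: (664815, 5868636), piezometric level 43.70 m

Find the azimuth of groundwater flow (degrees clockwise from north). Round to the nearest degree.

349°

Differences from MW-1: to MW-2 (Δx, Δy, Δh) = (-70, -110, +1.06); to MW-3 = (-30, -105, +1.09).
Solve a·Δx + b·Δy = Δh: det = (-70)·(-105) − (-30)·(-110) = 4050.
∂h/∂x = [(+1.06)·(-105) − (+1.09)·(-110)] / 4050 = +0.002123
∂h/∂y = [(-70)·(+1.09) − (-30)·(+1.06)] / 4050 = -0.01099
Flow direction (−∇h) has components (-0.002123 E, +0.01099 N).
Azimuth = atan2(E, N) = atan2(-0.002123, +0.01099) = 349.1° ≈ 349°.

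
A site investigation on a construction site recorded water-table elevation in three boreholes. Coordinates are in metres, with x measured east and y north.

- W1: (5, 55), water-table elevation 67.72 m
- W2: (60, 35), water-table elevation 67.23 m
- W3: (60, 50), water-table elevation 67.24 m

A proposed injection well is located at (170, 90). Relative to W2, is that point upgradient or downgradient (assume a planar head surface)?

With h = a·x + b·y + c and W1 as origin, the differences give:
  55·a + (-20)·b = -0.49
  55·a + (-5)·b = -0.48
Eliminate b (×(-5) and ×(-20), subtract): 825·a = -7.150 → a = ∂h/∂x = -0.008667
Back-substitute: b = ∂h/∂y = +0.0006667.
Head at (170, 90) = 67.72 + (-0.008667)·(165) + (+0.0006667)·(35) = 66.31 m.
That is lower than the 67.23 m at W2, so the point is downgradient.

downgradient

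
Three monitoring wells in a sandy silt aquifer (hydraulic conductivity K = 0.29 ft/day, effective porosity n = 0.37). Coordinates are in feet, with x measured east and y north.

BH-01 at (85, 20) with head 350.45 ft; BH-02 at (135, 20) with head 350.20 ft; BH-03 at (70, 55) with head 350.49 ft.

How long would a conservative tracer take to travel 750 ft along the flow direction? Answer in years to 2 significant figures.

Differences from BH-01: to BH-02 (Δx, Δy, Δh) = (50, 0, -0.25); to BH-03 = (-15, 35, +0.04).
Solve a·Δx + b·Δy = Δh: det = 50·35 − (-15)·0 = 1750.
∂h/∂x = [(-0.25)·35 − (+0.04)·0] / 1750 = -0.005000
∂h/∂y = [50·(+0.04) − (-15)·(-0.25)] / 1750 = -0.0010000
|∇h| = √(-0.005000² + -0.0010000²) = 0.005099
Seepage velocity v = K·i/n = 0.29 × 0.005099 / 0.37 = 0.003997 ft/day.
t = 750 / 0.003997 = 1.876e+05 days = 514 years.

510 years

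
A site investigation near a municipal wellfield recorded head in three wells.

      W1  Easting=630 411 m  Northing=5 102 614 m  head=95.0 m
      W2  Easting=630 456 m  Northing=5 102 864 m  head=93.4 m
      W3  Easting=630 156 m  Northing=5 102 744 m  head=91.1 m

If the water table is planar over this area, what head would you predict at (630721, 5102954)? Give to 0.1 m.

95.6 m

With h = a·x + b·y + c and W1 as origin, the differences give:
  45·a + 250·b = -1.6
  (-255)·a + 130·b = -3.9
Eliminate b (×130 and ×250, subtract): 69600·a = 767.00 → a = ∂h/∂x = +0.01102
Back-substitute: b = ∂h/∂y = -0.008384.
h(630721, 5102954) = 95.0 + (+0.01102)·(310) + (-0.008384)·(340) = 95.0 +3.416 -2.850 = 95.566 m.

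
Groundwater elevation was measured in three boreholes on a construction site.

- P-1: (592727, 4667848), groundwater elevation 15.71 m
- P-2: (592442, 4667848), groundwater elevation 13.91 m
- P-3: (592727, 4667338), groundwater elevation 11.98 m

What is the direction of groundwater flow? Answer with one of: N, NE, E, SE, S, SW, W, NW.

∂h/∂x = (13.91 − 15.71) / (592442 − 592727) = +0.006316
∂h/∂y = (11.98 − 15.71) / (4667338 − 4667848) = +0.007314
Flow = −∇h = (-0.006316 east, -0.007314 north), which points southwest.

SW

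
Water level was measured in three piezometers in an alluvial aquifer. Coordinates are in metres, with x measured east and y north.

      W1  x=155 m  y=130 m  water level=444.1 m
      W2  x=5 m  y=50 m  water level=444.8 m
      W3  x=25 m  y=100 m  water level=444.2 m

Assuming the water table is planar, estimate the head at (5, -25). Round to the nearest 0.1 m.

With h = a·x + b·y + c and W1 as origin, the differences give:
  (-150)·a + (-80)·b = +0.7
  (-130)·a + (-30)·b = +0.1
Eliminate b (×(-30) and ×(-80), subtract): -5900·a = -13.00 → a = ∂h/∂x = +0.002203
Back-substitute: b = ∂h/∂y = -0.01288.
h(5, -25) = 444.1 + (+0.002203)·(-150) + (-0.01288)·(-155) = 444.1 -0.331 +1.997 = 445.766 m.

445.8 m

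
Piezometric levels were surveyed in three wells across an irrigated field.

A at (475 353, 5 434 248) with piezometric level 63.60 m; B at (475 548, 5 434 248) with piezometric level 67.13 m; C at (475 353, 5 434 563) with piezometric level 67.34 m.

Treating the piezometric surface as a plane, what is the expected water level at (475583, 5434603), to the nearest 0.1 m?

∂h/∂x = (67.13 − 63.60) / (475548 − 475353) = +0.01810
∂h/∂y = (67.34 − 63.60) / (5434563 − 5434248) = +0.01187
h(475583, 5434603) = 63.60 + (+0.01810)·(230) + (+0.01187)·(355) = 63.60 +4.164 +4.215 = 71.979 m.

72.0 m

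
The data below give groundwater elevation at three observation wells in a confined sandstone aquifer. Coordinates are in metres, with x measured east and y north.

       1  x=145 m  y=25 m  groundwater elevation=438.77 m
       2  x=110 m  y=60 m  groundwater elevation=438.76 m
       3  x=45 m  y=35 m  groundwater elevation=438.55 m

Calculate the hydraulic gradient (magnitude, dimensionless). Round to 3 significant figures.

Three-point gradient (reference 1): Δ to 2 = (-35, 35, -0.01), Δ to 3 = (-100, 10, -0.22).
∂h/∂x = +0.002413, ∂h/∂y = +0.002127 (det = 3150).
|∇h| = √(0.002413² + 0.002127²) = 0.003217

0.00322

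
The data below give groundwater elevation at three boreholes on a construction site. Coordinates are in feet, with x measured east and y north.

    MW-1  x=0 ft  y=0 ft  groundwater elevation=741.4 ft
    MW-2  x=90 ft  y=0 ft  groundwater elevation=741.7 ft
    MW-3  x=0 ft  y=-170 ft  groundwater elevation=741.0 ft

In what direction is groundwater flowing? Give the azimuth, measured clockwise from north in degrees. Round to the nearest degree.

∂h/∂x = (741.7 − 741.4) / (90 − 0) = +0.003333
∂h/∂y = (741.0 − 741.4) / (-170 − 0) = +0.002353
Flow direction (−∇h) has components (-0.003333 E, -0.002353 N).
Azimuth = atan2(E, N) = atan2(-0.003333, -0.002353) = 234.8° ≈ 235°.

235°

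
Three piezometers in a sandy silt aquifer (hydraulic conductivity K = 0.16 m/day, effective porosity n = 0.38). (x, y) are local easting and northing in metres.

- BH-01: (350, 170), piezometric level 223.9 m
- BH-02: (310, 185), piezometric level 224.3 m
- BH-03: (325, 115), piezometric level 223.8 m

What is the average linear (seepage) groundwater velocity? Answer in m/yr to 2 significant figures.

Differences from BH-01: to BH-02 (Δx, Δy, Δh) = (-40, 15, +0.4); to BH-03 = (-25, -55, -0.1).
Determinant of the coordinate differences = (-40)·(-55) − (-25)·15 = 2575.
∂h/∂x = [(+0.4)·(-55) − (-0.1)·15] / 2575 = -0.007961
∂h/∂y = [(-40)·(-0.1) − (-25)·(+0.4)] / 2575 = +0.005437
|∇h| = √(-0.007961² + 0.005437²) = 0.00964
Seepage velocity v = K·i/n = 0.16 × 0.00964 / 0.38 = 0.004059 m/day = 1.483 m/yr.

1.5 m/yr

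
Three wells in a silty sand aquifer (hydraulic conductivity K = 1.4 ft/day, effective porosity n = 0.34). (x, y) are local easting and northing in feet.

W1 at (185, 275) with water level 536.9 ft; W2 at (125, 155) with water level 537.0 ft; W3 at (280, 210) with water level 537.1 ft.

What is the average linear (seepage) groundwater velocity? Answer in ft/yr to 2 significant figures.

2.7 ft/yr

Taking W1 as reference: W2−W1 = (-60, -120, +0.1); W3−W1 = (95, -65, +0.2).
Solve a·Δx + b·Δy = Δh: det = (-60)·(-65) − 95·(-120) = 15300.
∂h/∂x = [(+0.1)·(-65) − (+0.2)·(-120)] / 15300 = +0.001144
∂h/∂y = [(-60)·(+0.2) − 95·(+0.1)] / 15300 = -0.001405
|∇h| = √(0.001144² + -0.001405²) = 0.001812
Seepage velocity v = K·i/n = 1.4 × 0.001812 / 0.34 = 0.007461 ft/day = 2.725 ft/yr.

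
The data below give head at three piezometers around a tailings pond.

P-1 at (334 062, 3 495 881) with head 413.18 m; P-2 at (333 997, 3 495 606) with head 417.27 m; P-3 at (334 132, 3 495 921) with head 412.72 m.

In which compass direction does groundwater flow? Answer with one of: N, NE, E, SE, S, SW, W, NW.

With h = a·x + b·y + c and P-1 as origin, the differences give:
  (-65)·a + (-275)·b = +4.09
  70·a + 40·b = -0.46
Eliminate b (×40 and ×(-275), subtract): 16650·a = 37.100 → a = ∂h/∂x = +0.002228
Back-substitute: b = ∂h/∂y = -0.01540.
Flow = −∇h = (-0.002228 east, +0.01540 north), which points north.

N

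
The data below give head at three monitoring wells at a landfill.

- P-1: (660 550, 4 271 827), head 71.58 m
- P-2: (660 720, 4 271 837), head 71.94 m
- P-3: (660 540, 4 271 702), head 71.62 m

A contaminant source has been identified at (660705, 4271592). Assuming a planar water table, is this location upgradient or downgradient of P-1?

Differences from P-1: to P-2 (Δx, Δy, Δh) = (170, 10, +0.36); to P-3 = (-10, -125, +0.04).
Solve a·Δx + b·Δy = Δh: det = 170·(-125) − (-10)·10 = -21150.
∂h/∂x = [(+0.36)·(-125) − (+0.04)·10] / -21150 = +0.002147
∂h/∂y = [170·(+0.04) − (-10)·(+0.36)] / -21150 = -0.0004917
Head at (660705, 4271592) = 71.58 + (+0.002147)·(155) + (-0.0004917)·(-235) = 72.03 m.
That is higher than the 71.58 m at P-1, so the point is upgradient.

upgradient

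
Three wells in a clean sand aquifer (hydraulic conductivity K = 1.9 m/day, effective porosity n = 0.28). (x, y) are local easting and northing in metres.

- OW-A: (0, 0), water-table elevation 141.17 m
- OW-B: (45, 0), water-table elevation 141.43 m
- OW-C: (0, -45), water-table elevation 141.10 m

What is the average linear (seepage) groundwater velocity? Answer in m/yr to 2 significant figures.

∂h/∂x = (141.43 − 141.17) / (45 − 0) = +0.005778
∂h/∂y = (141.10 − 141.17) / (-45 − 0) = +0.001556
|∇h| = √(0.005778² + 0.001556²) = 0.005984
Seepage velocity v = K·i/n = 1.9 × 0.005984 / 0.28 = 0.04061 m/day = 14.83 m/yr.

15 m/yr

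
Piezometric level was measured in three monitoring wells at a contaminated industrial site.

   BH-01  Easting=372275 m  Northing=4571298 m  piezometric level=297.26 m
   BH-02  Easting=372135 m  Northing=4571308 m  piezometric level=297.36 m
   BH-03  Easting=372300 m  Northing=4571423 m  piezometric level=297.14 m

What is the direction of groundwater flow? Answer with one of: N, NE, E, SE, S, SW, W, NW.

Taking BH-01 as reference: BH-02−BH-01 = (-140, 10, +0.10); BH-03−BH-01 = (25, 125, -0.12).
Solve a·Δx + b·Δy = Δh: det = (-140)·125 − 25·10 = -17750.
∂h/∂x = [(+0.10)·125 − (-0.12)·10] / -17750 = -0.0007718
∂h/∂y = [(-140)·(-0.12) − 25·(+0.10)] / -17750 = -0.0008056
Flow = −∇h = (+0.0007718 east, +0.0008056 north), which points northeast.

NE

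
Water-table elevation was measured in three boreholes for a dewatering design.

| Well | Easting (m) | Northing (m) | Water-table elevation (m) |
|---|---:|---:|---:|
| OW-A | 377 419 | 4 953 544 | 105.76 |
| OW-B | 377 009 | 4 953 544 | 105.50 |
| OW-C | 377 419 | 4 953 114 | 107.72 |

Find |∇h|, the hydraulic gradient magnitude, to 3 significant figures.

0.00460

∂h/∂x = (105.50 − 105.76) / (377009 − 377419) = +0.0006341
∂h/∂y = (107.72 − 105.76) / (4953114 − 4953544) = -0.004558
|∇h| = √(0.0006341² + -0.004558²) = 0.004602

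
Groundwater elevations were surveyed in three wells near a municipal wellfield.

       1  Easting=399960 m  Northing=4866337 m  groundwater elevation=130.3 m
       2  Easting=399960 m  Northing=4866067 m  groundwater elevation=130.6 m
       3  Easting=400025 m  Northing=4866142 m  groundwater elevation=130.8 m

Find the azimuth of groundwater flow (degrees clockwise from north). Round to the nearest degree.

Differences from 1: to 2 (Δx, Δy, Δh) = (0, -270, +0.3); to 3 = (65, -195, +0.5).
Determinant of the coordinate differences = 0·(-195) − 65·(-270) = 17550.
∂h/∂x = [(+0.3)·(-195) − (+0.5)·(-270)] / 17550 = +0.004359
∂h/∂y = [0·(+0.5) − 65·(+0.3)] / 17550 = -0.001111
Flow direction (−∇h) has components (-0.004359 E, +0.001111 N).
Azimuth = atan2(E, N) = atan2(-0.004359, +0.001111) = 284.3° ≈ 284°.

284°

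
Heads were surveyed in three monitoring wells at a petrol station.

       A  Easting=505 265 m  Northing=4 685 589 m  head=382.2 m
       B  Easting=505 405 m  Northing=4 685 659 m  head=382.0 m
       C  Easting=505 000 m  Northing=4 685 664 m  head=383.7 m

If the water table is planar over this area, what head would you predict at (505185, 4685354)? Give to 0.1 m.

381.3 m

With h = a·x + b·y + c and A as origin, the differences give:
  140·a + 70·b = -0.2
  (-265)·a + 75·b = +1.5
Eliminate b (×75 and ×70, subtract): 29050·a = -120.00 → a = ∂h/∂x = -0.004131
Back-substitute: b = ∂h/∂y = +0.005404.
h(505185, 4685354) = 382.2 + (-0.004131)·(-80) + (+0.005404)·(-235) = 382.2 +0.330 -1.270 = 381.260 m.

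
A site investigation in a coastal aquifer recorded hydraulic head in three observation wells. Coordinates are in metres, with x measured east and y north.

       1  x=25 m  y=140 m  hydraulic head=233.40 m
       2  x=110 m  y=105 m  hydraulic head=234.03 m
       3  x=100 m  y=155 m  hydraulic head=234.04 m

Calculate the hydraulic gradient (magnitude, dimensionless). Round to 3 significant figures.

0.00837

Differences from 1: to 2 (Δx, Δy, Δh) = (85, -35, +0.63); to 3 = (75, 15, +0.64).
Solve a·Δx + b·Δy = Δh: det = 85·15 − 75·(-35) = 3900.
∂h/∂x = [(+0.63)·15 − (+0.64)·(-35)] / 3900 = +0.008167
∂h/∂y = [85·(+0.64) − 75·(+0.63)] / 3900 = +0.001833
|∇h| = √(0.008167² + 0.001833²) = 0.00837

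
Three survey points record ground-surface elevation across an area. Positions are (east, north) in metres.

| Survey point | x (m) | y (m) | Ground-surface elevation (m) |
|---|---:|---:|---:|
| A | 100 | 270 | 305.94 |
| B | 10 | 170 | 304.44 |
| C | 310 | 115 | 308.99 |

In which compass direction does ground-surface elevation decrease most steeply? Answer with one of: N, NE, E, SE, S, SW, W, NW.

W

With z = a·x + b·y + c and A as origin, the differences give:
  (-90)·a + (-100)·b = -1.50
  210·a + (-155)·b = +3.05
Eliminate b (×(-155) and ×(-100), subtract): 34950·a = 537.500 → a = ∂z/∂x = +0.01538
Back-substitute: b = ∂z/∂y = +0.001159.
Steepest decrease is along −∇f = (-0.01538 E, -0.001159 N) → west.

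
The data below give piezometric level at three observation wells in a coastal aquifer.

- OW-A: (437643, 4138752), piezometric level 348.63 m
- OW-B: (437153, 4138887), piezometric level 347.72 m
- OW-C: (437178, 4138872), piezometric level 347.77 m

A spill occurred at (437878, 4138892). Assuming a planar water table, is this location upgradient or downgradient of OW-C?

upgradient

With h = a·x + b·y + c and OW-A as origin, the differences give:
  (-490)·a + 135·b = -0.91
  (-465)·a + 120·b = -0.86
Eliminate b (×120 and ×135, subtract): 3975·a = 6.900 → a = ∂h/∂x = +0.001736
Back-substitute: b = ∂h/∂y = -0.0004403.
Head at (437878, 4138892) = 348.63 + (+0.001736)·(235) + (-0.0004403)·(140) = 348.98 m.
That is higher than the 347.77 m at OW-C, so the point is upgradient.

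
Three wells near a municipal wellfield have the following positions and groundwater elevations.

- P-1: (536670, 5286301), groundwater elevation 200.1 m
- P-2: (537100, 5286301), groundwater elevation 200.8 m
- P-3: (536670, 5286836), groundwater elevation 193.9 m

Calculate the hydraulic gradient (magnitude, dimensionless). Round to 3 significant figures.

∂h/∂x = (200.8 − 200.1) / (537100 − 536670) = +0.001628
∂h/∂y = (193.9 − 200.1) / (5286836 − 5286301) = -0.01159
|∇h| = √(0.001628² + -0.01159²) = 0.0117

0.0117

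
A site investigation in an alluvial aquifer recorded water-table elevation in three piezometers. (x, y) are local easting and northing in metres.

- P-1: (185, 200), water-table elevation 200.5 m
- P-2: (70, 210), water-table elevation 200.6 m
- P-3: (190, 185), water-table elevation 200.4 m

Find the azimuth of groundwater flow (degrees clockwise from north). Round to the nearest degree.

177°

Differences from P-1: to P-2 (Δx, Δy, Δh) = (-115, 10, +0.1); to P-3 = (5, -15, -0.1).
Solve a·Δx + b·Δy = Δh: det = (-115)·(-15) − 5·10 = 1675.
∂h/∂x = [(+0.1)·(-15) − (-0.1)·10] / 1675 = -0.0002985
∂h/∂y = [(-115)·(-0.1) − 5·(+0.1)] / 1675 = +0.006567
Flow direction (−∇h) has components (+0.0002985 E, -0.006567 N).
Azimuth = atan2(E, N) = atan2(+0.0002985, -0.006567) = 177.4° ≈ 177°.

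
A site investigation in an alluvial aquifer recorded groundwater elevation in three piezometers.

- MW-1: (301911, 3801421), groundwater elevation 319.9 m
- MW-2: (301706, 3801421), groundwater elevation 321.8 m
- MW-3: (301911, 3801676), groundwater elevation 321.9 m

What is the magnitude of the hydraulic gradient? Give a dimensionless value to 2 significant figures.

∂h/∂x = (321.8 − 319.9) / (301706 − 301911) = -0.009268
∂h/∂y = (321.9 − 319.9) / (3801676 − 3801421) = +0.007843
|∇h| = √(-0.009268² + 0.007843²) = 0.01214

0.012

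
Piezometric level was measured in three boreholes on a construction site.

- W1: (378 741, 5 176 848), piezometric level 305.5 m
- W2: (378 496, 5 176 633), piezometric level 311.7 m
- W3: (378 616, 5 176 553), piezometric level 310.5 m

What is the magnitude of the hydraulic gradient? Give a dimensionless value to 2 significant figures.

0.019

Differences from W1: to W2 (Δx, Δy, Δh) = (-245, -215, +6.2); to W3 = (-125, -295, +5.0).
Solve a·Δx + b·Δy = Δh: det = (-245)·(-295) − (-125)·(-215) = 45400.
∂h/∂x = [(+6.2)·(-295) − (+5.0)·(-215)] / 45400 = -0.01661
∂h/∂y = [(-245)·(+5.0) − (-125)·(+6.2)] / 45400 = -0.009912
|∇h| = √(-0.01661² + -0.009912²) = 0.01934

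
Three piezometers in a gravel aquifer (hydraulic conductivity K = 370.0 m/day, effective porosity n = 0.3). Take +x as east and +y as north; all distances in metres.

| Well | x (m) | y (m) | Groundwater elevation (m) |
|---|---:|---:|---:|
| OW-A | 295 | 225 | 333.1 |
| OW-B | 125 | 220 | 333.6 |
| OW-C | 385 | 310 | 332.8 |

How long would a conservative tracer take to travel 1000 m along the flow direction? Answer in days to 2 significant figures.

Differences from OW-A: to OW-B (Δx, Δy, Δh) = (-170, -5, +0.5); to OW-C = (90, 85, -0.3).
Determinant of the coordinate differences = (-170)·85 − 90·(-5) = -14000.
∂h/∂x = [(+0.5)·85 − (-0.3)·(-5)] / -14000 = -0.002929
∂h/∂y = [(-170)·(-0.3) − 90·(+0.5)] / -14000 = -0.0004286
|∇h| = √(-0.002929² + -0.0004286²) = 0.00296
Seepage velocity v = K·i/n = 370.0 × 0.00296 / 0.3 = 3.651 m/day.
t = 1000 / 3.651 = 273.9 days.

270 days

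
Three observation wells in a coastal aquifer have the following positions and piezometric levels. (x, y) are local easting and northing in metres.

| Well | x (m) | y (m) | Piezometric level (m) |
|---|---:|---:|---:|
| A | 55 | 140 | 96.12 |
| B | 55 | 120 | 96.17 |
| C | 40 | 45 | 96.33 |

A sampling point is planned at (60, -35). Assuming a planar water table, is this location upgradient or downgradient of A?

Three-point gradient (reference A): Δ to B = (0, -20, +0.05), Δ to C = (-15, -95, +0.21).
∂h/∂x = +0.001833, ∂h/∂y = -0.002500 (det = -300).
Head at (60, -35) = 96.12 + (+0.001833)·(5) + (-0.002500)·(-175) = 96.57 m.
That is higher than the 96.12 m at A, so the point is upgradient.

upgradient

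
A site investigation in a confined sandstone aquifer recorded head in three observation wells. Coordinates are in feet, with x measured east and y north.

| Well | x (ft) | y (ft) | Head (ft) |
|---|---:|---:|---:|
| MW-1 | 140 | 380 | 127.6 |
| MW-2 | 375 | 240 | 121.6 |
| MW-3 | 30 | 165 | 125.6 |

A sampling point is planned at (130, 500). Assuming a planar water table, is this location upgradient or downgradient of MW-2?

With h = a·x + b·y + c and MW-1 as origin, the differences give:
  235·a + (-140)·b = -6.0
  (-110)·a + (-215)·b = -2.0
Eliminate b (×(-215) and ×(-140), subtract): -65925·a = 1010.00 → a = ∂h/∂x = -0.01532
Back-substitute: b = ∂h/∂y = +0.01714.
Head at (130, 500) = 127.6 + (-0.01532)·(-10) + (+0.01714)·(120) = 129.81 ft.
That is higher than the 121.6 ft at MW-2, so the point is upgradient.

upgradient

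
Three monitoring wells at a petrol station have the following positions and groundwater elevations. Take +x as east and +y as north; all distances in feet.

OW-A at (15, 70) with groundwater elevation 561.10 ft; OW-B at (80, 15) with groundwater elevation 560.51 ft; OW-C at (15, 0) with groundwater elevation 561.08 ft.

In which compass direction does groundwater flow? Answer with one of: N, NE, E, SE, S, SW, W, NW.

Differences from OW-A: to OW-B (Δx, Δy, Δh) = (65, -55, -0.59); to OW-C = (0, -70, -0.02).
Solve a·Δx + b·Δy = Δh: det = 65·(-70) − 0·(-55) = -4550.
∂h/∂x = [(-0.59)·(-70) − (-0.02)·(-55)] / -4550 = -0.008835
∂h/∂y = [65·(-0.02) − 0·(-0.59)] / -4550 = +0.0002857
Flow = −∇h = (+0.008835 east, -0.0002857 north), which points east.

E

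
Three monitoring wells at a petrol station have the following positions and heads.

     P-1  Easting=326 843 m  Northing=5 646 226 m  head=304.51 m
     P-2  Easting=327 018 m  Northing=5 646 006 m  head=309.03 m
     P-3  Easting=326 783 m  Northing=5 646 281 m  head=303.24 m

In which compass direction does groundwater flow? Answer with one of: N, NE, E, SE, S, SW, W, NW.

Differences from P-1: to P-2 (Δx, Δy, Δh) = (175, -220, +4.52); to P-3 = (-60, 55, -1.27).
Determinant of the coordinate differences = 175·55 − (-60)·(-220) = -3575.
∂h/∂x = [(+4.52)·55 − (-1.27)·(-220)] / -3575 = +0.008615
∂h/∂y = [175·(-1.27) − (-60)·(+4.52)] / -3575 = -0.01369
Flow = −∇h = (-0.008615 east, +0.01369 north), which points northwest.

NW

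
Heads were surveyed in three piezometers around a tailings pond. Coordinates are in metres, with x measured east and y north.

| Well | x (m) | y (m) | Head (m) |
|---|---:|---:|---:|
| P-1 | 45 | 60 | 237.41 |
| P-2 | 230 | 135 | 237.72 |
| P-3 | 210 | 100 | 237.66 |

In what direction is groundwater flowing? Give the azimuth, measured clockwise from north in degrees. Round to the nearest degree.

Taking P-1 as reference: P-2−P-1 = (185, 75, +0.31); P-3−P-1 = (165, 40, +0.25).
Determinant of the coordinate differences = 185·40 − 165·75 = -4975.
∂h/∂x = [(+0.31)·40 − (+0.25)·75] / -4975 = +0.001276
∂h/∂y = [185·(+0.25) − 165·(+0.31)] / -4975 = +0.0009849
Flow direction (−∇h) has components (-0.001276 E, -0.0009849 N).
Azimuth = atan2(E, N) = atan2(-0.001276, -0.0009849) = 232.3° ≈ 232°.

232°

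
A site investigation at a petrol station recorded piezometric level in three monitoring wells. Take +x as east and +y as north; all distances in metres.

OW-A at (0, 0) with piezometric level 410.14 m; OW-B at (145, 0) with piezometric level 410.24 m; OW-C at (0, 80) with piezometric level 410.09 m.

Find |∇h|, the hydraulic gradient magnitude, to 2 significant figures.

∂h/∂x = (410.24 − 410.14) / (145 − 0) = +0.0006897
∂h/∂y = (410.09 − 410.14) / (80 − 0) = -0.0006250
|∇h| = √(0.0006897² + -0.0006250²) = 0.0009308

0.00093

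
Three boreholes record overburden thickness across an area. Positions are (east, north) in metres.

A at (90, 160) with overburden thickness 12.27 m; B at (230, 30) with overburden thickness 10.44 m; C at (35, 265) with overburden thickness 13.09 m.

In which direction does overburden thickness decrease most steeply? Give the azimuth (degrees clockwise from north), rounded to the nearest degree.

099°

Differences from A: to B (Δx, Δy, Δh) = (140, -130, -1.83); to C = (-55, 105, +0.82).
Solve a·Δx + b·Δy = Δd: det = 140·105 − (-55)·(-130) = 7550.
∂d/∂x = [(-1.83)·105 − (+0.82)·(-130)] / 7550 = -0.01133
∂d/∂y = [140·(+0.82) − (-55)·(-1.83)] / 7550 = +0.001874
Steepest decrease is along −∇f: components (+0.01133 E, -0.001874 N).
Azimuth = atan2(+0.01133, -0.001874) = 99.4° ≈ 099°.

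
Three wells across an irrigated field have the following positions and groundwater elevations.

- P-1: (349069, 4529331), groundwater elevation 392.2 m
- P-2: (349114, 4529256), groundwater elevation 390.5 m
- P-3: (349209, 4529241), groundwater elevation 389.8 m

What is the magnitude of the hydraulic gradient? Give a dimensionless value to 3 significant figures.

Differences from P-1: to P-2 (Δx, Δy, Δh) = (45, -75, -1.7); to P-3 = (140, -90, -2.4).
Determinant of the coordinate differences = 45·(-90) − 140·(-75) = 6450.
∂h/∂x = [(-1.7)·(-90) − (-2.4)·(-75)] / 6450 = -0.004186
∂h/∂y = [45·(-2.4) − 140·(-1.7)] / 6450 = +0.02016
|∇h| = √(-0.004186² + 0.02016²) = 0.02059

0.0206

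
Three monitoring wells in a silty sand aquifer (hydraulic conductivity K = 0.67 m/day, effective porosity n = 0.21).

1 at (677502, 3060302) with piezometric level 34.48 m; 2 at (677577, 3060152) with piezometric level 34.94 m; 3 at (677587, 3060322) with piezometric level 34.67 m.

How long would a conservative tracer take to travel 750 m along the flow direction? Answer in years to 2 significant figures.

200 years

Differences from 1: to 2 (Δx, Δy, Δh) = (75, -150, +0.46); to 3 = (85, 20, +0.19).
Solve a·Δx + b·Δy = Δh: det = 75·20 − 85·(-150) = 14250.
∂h/∂x = [(+0.46)·20 − (+0.19)·(-150)] / 14250 = +0.002646
∂h/∂y = [75·(+0.19) − 85·(+0.46)] / 14250 = -0.001744
|∇h| = √(0.002646² + -0.001744²) = 0.003169
Seepage velocity v = K·i/n = 0.67 × 0.003169 / 0.21 = 0.01011 m/day.
t = 750 / 0.01011 = 7.418e+04 days = 203 years.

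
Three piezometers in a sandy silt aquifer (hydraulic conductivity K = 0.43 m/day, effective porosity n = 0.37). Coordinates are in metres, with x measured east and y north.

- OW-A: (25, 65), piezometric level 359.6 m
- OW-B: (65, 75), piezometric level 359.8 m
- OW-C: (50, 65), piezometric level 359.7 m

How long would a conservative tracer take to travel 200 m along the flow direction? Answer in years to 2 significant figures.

83 years

Taking OW-A as reference: OW-B−OW-A = (40, 10, +0.2); OW-C−OW-A = (25, 0, +0.1).
Determinant of the coordinate differences = 40·0 − 25·10 = -250.
∂h/∂x = [(+0.2)·0 − (+0.1)·10] / -250 = +0.004000
∂h/∂y = [40·(+0.1) − 25·(+0.2)] / -250 = +0.004000
|∇h| = √(0.004000² + 0.004000²) = 0.005657
Seepage velocity v = K·i/n = 0.43 × 0.005657 / 0.37 = 0.006574 m/day.
t = 200 / 0.006574 = 3.042e+04 days = 83.3 years.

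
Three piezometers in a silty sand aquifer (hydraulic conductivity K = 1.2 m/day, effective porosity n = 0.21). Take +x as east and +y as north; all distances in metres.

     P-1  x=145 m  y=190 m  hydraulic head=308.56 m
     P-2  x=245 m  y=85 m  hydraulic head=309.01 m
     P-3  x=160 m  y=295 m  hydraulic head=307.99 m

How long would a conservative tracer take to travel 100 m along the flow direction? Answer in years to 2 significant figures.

Three-point gradient (reference P-1): Δ to P-2 = (100, -105, +0.45), Δ to P-3 = (15, 105, -0.57).
∂h/∂x = -0.001043, ∂h/∂y = -0.005280 (det = 12075).
|∇h| = √(-0.001043² + -0.005280²) = 0.005382
Seepage velocity v = K·i/n = 1.2 × 0.005382 / 0.21 = 0.03075 m/day.
t = 100 / 0.03075 = 3252 days = 8.9 years.

8.9 years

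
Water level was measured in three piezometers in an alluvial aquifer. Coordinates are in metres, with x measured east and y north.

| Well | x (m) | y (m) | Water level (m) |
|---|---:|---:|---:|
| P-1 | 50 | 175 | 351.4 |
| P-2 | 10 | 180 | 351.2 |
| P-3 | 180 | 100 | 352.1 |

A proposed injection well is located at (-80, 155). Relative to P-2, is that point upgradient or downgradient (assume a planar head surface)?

downgradient

With h = a·x + b·y + c and P-1 as origin, the differences give:
  (-40)·a + 5·b = -0.2
  130·a + (-75)·b = +0.7
Eliminate b (×(-75) and ×5, subtract): 2350·a = 11.50 → a = ∂h/∂x = +0.004894
Back-substitute: b = ∂h/∂y = -0.0008511.
Head at (-80, 155) = 351.4 + (+0.004894)·(-130) + (-0.0008511)·(-20) = 350.78 m.
That is lower than the 351.2 m at P-2, so the point is downgradient.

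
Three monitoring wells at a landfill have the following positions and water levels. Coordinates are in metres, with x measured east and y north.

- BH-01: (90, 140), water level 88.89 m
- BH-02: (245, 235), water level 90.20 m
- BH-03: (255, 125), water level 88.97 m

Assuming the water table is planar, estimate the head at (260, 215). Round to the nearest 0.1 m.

With h = a·x + b·y + c and BH-01 as origin, the differences give:
  155·a + 95·b = +1.31
  165·a + (-15)·b = +0.08
Eliminate b (×(-15) and ×95, subtract): -18000·a = -27.250 → a = ∂h/∂x = +0.001514
Back-substitute: b = ∂h/∂y = +0.01132.
h(260, 215) = 88.89 + (+0.001514)·(170) + (+0.01132)·(75) = 88.89 +0.257 +0.849 = 89.996 m.

90.0 m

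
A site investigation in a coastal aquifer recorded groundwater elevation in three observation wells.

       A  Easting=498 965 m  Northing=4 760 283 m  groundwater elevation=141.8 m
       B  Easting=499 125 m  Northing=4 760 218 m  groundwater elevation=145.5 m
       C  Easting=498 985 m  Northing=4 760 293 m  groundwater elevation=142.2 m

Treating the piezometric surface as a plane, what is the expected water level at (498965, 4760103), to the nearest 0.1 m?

142.4 m

Differences from A: to B (Δx, Δy, Δh) = (160, -65, +3.7); to C = (20, 10, +0.4).
Determinant of the coordinate differences = 160·10 − 20·(-65) = 2900.
∂h/∂x = [(+3.7)·10 − (+0.4)·(-65)] / 2900 = +0.02172
∂h/∂y = [160·(+0.4) − 20·(+3.7)] / 2900 = -0.003448
h(498965, 4760103) = 141.8 + (+0.02172)·(0) + (-0.003448)·(-180) = 141.8 +0.000 +0.621 = 142.421 m.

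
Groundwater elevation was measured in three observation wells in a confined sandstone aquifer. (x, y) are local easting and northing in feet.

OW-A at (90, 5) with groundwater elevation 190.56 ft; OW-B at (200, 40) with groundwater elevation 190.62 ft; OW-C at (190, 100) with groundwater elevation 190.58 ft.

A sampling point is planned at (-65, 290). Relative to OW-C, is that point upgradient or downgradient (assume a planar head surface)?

Taking OW-A as reference: OW-B−OW-A = (110, 35, +0.06); OW-C−OW-A = (100, 95, +0.02).
Determinant of the coordinate differences = 110·95 − 100·35 = 6950.
∂h/∂x = [(+0.06)·95 − (+0.02)·35] / 6950 = +0.0007194
∂h/∂y = [110·(+0.02) − 100·(+0.06)] / 6950 = -0.0005468
Head at (-65, 290) = 190.56 + (+0.0007194)·(-155) + (-0.0005468)·(285) = 190.29 ft.
That is lower than the 190.58 ft at OW-C, so the point is downgradient.

downgradient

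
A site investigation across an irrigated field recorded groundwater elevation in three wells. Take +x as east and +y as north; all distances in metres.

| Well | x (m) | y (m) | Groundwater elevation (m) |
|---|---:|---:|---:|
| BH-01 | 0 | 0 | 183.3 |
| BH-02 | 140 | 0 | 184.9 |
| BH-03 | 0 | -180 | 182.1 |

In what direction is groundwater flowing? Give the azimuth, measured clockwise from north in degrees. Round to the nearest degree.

∂h/∂x = (184.9 − 183.3) / (140 − 0) = +0.01143
∂h/∂y = (182.1 − 183.3) / (-180 − 0) = +0.006667
Flow direction (−∇h) has components (-0.01143 E, -0.006667 N).
Azimuth = atan2(E, N) = atan2(-0.01143, -0.006667) = 239.7° ≈ 240°.

240°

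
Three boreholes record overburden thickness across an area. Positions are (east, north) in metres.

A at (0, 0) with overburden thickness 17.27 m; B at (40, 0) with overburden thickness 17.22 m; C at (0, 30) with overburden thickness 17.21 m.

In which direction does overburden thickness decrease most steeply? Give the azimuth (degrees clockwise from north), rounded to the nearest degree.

∂d/∂x = (17.22 − 17.27) / (40 − 0) = -0.001250
∂d/∂y = (17.21 − 17.27) / (30 − 0) = -0.002000
Steepest decrease is along −∇f: components (+0.001250 E, +0.002000 N).
Azimuth = atan2(+0.001250, +0.002000) = 32.0° ≈ 032°.

032°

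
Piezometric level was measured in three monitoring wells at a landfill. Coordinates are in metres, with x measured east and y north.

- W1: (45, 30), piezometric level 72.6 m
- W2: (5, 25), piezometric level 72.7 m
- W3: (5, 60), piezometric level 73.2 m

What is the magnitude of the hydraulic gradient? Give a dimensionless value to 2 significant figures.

Differences from W1: to W2 (Δx, Δy, Δh) = (-40, -5, +0.1); to W3 = (-40, 30, +0.6).
Determinant of the coordinate differences = (-40)·30 − (-40)·(-5) = -1400.
∂h/∂x = [(+0.1)·30 − (+0.6)·(-5)] / -1400 = -0.004286
∂h/∂y = [(-40)·(+0.6) − (-40)·(+0.1)] / -1400 = +0.01429
|∇h| = √(-0.004286² + 0.01429²) = 0.01492

0.015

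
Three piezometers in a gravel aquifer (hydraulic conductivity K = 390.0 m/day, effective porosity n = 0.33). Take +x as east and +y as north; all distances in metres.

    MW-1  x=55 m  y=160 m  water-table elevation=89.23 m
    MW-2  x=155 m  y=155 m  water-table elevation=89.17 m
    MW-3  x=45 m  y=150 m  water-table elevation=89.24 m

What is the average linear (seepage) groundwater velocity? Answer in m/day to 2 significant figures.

Three-point gradient (reference MW-1): Δ to MW-2 = (100, -5, -0.06), Δ to MW-3 = (-10, -10, +0.01).
∂h/∂x = -0.0006190, ∂h/∂y = -0.0003810 (det = -1050).
|∇h| = √(-0.0006190² + -0.0003810²) = 0.0007269
Seepage velocity v = K·i/n = 390.0 × 0.0007269 / 0.33 = 0.8591 m/day.

0.86 m/day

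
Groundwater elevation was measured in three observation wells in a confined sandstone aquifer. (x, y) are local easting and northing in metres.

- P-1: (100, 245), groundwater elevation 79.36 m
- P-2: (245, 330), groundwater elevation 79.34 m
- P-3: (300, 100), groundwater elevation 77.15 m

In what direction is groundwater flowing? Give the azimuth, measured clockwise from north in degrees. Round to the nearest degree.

Differences from P-1: to P-2 (Δx, Δy, Δh) = (145, 85, -0.02); to P-3 = (200, -145, -2.21).
Solve a·Δx + b·Δy = Δh: det = 145·(-145) − 200·85 = -38025.
∂h/∂x = [(-0.02)·(-145) − (-2.21)·85] / -38025 = -0.005016
∂h/∂y = [145·(-2.21) − 200·(-0.02)] / -38025 = +0.008322
Flow direction (−∇h) has components (+0.005016 E, -0.008322 N).
Azimuth = atan2(E, N) = atan2(+0.005016, -0.008322) = 148.9° ≈ 149°.

149°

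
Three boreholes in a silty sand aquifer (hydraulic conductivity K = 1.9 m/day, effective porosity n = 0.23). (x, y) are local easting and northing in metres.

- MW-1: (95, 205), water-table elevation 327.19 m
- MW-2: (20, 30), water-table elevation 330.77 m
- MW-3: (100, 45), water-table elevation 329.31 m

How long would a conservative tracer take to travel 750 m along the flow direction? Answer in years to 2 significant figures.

12 years

With h = a·x + b·y + c and MW-1 as origin, the differences give:
  (-75)·a + (-175)·b = +3.58
  5·a + (-160)·b = +2.12
Eliminate b (×(-160) and ×(-175), subtract): 12875·a = -201.800 → a = ∂h/∂x = -0.01567
Back-substitute: b = ∂h/∂y = -0.01374.
|∇h| = √(-0.01567² + -0.01374²) = 0.02084
Seepage velocity v = K·i/n = 1.9 × 0.02084 / 0.23 = 0.1722 m/day.
t = 750 / 0.1722 = 4355 days = 11.9 years.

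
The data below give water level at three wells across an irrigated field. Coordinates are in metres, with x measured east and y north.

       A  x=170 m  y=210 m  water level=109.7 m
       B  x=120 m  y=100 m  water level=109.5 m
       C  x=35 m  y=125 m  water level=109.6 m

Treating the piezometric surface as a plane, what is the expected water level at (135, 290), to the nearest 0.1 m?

Taking A as reference: B−A = (-50, -110, -0.2); C−A = (-135, -85, -0.1).
Determinant of the coordinate differences = (-50)·(-85) − (-135)·(-110) = -10600.
∂h/∂x = [(-0.2)·(-85) − (-0.1)·(-110)] / -10600 = -0.0005660
∂h/∂y = [(-50)·(-0.1) − (-135)·(-0.2)] / -10600 = +0.002075
h(135, 290) = 109.7 + (-0.0005660)·(-35) + (+0.002075)·(80) = 109.7 +0.020 +0.166 = 109.886 m.

109.9 m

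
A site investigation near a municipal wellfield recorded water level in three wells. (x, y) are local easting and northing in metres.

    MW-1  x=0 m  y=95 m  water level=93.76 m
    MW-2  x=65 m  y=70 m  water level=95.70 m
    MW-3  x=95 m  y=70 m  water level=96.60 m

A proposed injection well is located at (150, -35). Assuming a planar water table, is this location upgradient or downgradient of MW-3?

With h = a·x + b·y + c and MW-1 as origin, the differences give:
  65·a + (-25)·b = +1.94
  95·a + (-25)·b = +2.84
Eliminate b (×(-25) and ×(-25), subtract): 750·a = 22.500 → a = ∂h/∂x = +0.03000
Back-substitute: b = ∂h/∂y = +0.0004000.
Head at (150, -35) = 93.76 + (+0.03000)·(150) + (+0.0004000)·(-130) = 98.21 m.
That is higher than the 96.60 m at MW-3, so the point is upgradient.

upgradient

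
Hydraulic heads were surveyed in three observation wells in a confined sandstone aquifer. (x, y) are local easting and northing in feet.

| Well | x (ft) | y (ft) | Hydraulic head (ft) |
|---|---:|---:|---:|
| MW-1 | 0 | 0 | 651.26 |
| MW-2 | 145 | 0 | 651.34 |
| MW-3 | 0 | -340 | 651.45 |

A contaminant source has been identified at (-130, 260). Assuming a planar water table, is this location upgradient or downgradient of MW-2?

∂h/∂x = (651.34 − 651.26) / (145 − 0) = +0.0005517
∂h/∂y = (651.45 − 651.26) / (-340 − 0) = -0.0005588
Head at (-130, 260) = 651.26 + (+0.0005517)·(-130) + (-0.0005588)·(260) = 651.04 ft.
That is lower than the 651.34 ft at MW-2, so the point is downgradient.

downgradient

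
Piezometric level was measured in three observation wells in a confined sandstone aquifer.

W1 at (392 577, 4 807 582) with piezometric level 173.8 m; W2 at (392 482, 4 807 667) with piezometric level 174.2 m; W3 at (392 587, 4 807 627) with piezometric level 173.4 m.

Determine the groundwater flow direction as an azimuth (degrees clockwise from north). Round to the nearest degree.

057°

Differences from W1: to W2 (Δx, Δy, Δh) = (-95, 85, +0.4); to W3 = (10, 45, -0.4).
Determinant of the coordinate differences = (-95)·45 − 10·85 = -5125.
∂h/∂x = [(+0.4)·45 − (-0.4)·85] / -5125 = -0.01015
∂h/∂y = [(-95)·(-0.4) − 10·(+0.4)] / -5125 = -0.006634
Flow direction (−∇h) has components (+0.01015 E, +0.006634 N).
Azimuth = atan2(E, N) = atan2(+0.01015, +0.006634) = 56.8° ≈ 057°.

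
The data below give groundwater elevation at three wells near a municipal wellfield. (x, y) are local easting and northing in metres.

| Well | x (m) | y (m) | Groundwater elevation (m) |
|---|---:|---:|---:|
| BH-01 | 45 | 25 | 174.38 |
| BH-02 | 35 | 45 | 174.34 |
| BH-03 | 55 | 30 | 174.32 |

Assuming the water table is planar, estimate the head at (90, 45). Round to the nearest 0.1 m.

With h = a·x + b·y + c and BH-01 as origin, the differences give:
  (-10)·a + 20·b = -0.04
  10·a + 5·b = -0.06
Eliminate b (×5 and ×20, subtract): -250·a = 1.000 → a = ∂h/∂x = -0.004000
Back-substitute: b = ∂h/∂y = -0.004000.
h(90, 45) = 174.38 + (-0.004000)·(45) + (-0.004000)·(20) = 174.38 -0.180 -0.080 = 174.120 m.

174.1 m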